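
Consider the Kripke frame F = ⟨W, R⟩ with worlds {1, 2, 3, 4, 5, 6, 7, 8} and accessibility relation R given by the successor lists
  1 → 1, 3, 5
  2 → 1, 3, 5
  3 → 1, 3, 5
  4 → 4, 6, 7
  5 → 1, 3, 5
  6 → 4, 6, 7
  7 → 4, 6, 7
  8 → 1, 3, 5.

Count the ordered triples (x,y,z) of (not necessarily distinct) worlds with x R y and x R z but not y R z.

0

R is Euclidean; there are no such tuples.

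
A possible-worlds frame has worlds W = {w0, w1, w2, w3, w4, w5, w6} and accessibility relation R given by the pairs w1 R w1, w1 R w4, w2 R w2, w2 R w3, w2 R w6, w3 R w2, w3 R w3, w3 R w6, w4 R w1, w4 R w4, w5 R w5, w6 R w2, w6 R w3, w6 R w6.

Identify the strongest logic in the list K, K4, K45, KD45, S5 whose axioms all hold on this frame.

Transitive (axiom 4): yes — every two-step R-path is closed by a direct edge.
Euclidean (axiom 5): yes — any two successors of a common world are R-related.
Serial (axiom D): no — w0 has no R-successor.
Reflexive (axiom T): no — w0 is not related to itself.
So F validates K, K4, K45; KD45 would additionally require R to be serial. The strongest is K45.

K45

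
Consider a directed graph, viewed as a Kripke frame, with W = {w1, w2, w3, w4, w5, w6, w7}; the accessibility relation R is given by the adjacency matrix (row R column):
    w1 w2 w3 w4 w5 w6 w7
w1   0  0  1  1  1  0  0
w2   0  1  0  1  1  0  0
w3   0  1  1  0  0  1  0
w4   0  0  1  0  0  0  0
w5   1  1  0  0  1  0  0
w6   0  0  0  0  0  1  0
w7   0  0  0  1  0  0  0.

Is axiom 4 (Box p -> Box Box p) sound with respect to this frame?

Axiom 4 corresponds to the accessibility relation being transitive.
Transitive: no — w1 R w3 and w3 R w2, but not w1 R w2.

No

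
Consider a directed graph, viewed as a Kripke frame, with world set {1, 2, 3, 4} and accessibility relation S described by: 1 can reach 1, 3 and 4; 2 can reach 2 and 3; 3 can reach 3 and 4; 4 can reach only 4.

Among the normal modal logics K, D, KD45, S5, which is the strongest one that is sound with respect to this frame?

Serial (axiom D): yes — every world has a successor (e.g. 1 S 1).
Euclidean (axiom 5): no — 1 S 4 and 1 S 3, but not 4 S 3.
Transitive (axiom 4): no — 2 S 3 and 3 S 4, but not 2 S 4.
Reflexive (axiom T): yes — every world is S-related to itself.
So F validates K, D; KD45 would additionally require S to be Euclidean and transitive. The strongest is D.

D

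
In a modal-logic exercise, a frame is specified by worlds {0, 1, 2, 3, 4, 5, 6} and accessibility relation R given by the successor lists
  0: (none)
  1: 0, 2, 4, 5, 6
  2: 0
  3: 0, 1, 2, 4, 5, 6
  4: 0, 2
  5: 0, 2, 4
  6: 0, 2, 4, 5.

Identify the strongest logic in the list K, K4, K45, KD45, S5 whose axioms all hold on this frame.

K4

Transitive (axiom 4): yes — every two-step R-path is closed by a direct edge.
Euclidean (axiom 5): no — 1 R 0 and 1 R 2, but not 0 R 2.
Serial (axiom D): no — 0 has no R-successor.
Reflexive (axiom T): no — 0 is not related to itself.
So F validates K, K4; K45 would additionally require R to be Euclidean. The strongest is K4.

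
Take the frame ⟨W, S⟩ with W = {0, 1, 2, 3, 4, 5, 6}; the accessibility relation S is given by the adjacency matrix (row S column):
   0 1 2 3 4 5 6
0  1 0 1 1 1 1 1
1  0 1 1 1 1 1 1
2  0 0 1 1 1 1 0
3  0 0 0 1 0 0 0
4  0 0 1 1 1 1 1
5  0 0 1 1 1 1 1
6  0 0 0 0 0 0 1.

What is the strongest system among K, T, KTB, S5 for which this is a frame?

T

Reflexive (axiom T): yes — every world is S-related to itself.
Symmetric (axiom B): no — 0 S 2 but not 2 S 0.
Euclidean (axiom 5): no — 0 S 2 and 0 S 6, but not 2 S 6.
So F validates K, T; KTB would additionally require S to be symmetric. The strongest is T.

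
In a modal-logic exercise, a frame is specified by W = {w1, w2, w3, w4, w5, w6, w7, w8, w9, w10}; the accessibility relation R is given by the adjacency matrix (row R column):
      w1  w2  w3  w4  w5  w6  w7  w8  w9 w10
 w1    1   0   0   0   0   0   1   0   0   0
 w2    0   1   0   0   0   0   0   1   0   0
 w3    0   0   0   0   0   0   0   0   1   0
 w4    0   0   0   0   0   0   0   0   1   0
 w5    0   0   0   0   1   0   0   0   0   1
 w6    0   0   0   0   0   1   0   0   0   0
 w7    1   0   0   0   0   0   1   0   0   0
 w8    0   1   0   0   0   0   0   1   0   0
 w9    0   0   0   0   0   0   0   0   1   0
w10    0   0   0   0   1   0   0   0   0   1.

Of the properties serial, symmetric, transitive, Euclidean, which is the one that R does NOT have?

Serial: yes — every world has a successor (e.g. w1 R w1).
Symmetric: no — w3 R w9 but not w9 R w3.
Transitive: yes — every two-step R-path is closed by a direct edge.
Euclidean: yes — any two successors of a common world are R-related.
Only symmetric fails.

symmetric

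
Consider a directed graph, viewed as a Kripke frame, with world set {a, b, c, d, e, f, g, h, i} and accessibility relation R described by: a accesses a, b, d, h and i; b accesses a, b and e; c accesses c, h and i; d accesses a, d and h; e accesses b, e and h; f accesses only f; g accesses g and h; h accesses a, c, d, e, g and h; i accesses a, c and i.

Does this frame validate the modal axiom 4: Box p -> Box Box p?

No

Axiom 4 corresponds to the accessibility relation being transitive.
Transitive: no — a R b and b R e, but not a R e.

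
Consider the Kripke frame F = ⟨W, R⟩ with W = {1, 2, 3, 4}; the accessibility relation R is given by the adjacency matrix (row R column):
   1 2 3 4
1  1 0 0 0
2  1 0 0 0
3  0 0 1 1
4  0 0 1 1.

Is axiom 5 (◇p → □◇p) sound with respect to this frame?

Yes

The schema 5 characterises exactly the Euclidean frames.
Euclidean: yes — any two successors of a common world are R-related.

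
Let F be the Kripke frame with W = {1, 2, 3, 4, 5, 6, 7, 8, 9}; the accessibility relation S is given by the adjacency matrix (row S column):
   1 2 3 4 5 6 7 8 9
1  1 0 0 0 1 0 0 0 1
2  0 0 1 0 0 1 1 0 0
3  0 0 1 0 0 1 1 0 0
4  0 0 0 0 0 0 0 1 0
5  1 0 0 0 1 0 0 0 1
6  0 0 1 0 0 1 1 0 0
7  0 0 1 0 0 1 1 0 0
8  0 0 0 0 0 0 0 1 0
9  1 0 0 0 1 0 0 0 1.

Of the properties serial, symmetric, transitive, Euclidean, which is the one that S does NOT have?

Serial: yes — every world has a successor (e.g. 1 S 1).
Symmetric: no — 2 S 3 but not 3 S 2.
Transitive: yes — every two-step S-path is closed by a direct edge.
Euclidean: yes — any two successors of a common world are S-related.
Only symmetric fails.

symmetric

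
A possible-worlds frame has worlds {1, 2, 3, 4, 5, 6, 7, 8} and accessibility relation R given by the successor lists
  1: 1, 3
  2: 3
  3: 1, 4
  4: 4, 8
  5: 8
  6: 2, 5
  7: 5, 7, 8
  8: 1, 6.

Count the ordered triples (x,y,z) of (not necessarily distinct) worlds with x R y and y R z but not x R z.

16

Enumerating: (1,3,4), (2,3,1), (2,3,4), (3,1,3), (3,4,8), (4,8,1), (4,8,6), (5,8,1), (5,8,6), (6,2,3), (6,5,8), (7,8,1), (7,8,6), (8,1,3), (8,6,2), (8,6,5).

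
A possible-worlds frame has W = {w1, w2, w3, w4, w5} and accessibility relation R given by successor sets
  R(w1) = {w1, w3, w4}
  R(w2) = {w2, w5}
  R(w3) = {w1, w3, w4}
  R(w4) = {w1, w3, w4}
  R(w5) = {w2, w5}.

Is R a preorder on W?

Yes

Reflexive: yes — every world is R-related to itself.
Transitive: yes — every two-step R-path is closed by a direct edge.
So R is a preorder.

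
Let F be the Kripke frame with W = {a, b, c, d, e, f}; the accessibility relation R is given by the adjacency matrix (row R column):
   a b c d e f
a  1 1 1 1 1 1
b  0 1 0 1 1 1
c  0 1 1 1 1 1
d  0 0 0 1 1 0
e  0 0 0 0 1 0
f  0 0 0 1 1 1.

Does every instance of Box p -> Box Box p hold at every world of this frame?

By correspondence theory, 4 is valid on a frame iff R is transitive.
Transitive: yes — every two-step R-path is closed by a direct edge.

Yes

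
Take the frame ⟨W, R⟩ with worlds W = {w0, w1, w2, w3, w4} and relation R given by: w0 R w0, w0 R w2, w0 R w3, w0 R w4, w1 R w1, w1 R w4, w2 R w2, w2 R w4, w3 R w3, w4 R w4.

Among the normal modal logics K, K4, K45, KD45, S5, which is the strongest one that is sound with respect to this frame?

K4

Transitive (axiom 4): yes — every two-step R-path is closed by a direct edge.
Euclidean (axiom 5): no — w0 R w2 and w0 R w3, but not w2 R w3.
Serial (axiom D): yes — every world has a successor (e.g. w0 R w0).
Reflexive (axiom T): yes — every world is R-related to itself.
So F validates K, K4; K45 would additionally require R to be Euclidean. The strongest is K4.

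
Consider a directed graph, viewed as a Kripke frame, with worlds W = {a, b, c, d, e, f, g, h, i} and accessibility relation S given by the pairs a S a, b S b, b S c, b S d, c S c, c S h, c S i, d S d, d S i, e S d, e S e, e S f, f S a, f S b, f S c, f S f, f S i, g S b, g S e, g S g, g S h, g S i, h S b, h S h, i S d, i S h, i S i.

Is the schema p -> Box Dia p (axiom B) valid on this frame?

The schema B characterises exactly the symmetric frames.
Symmetric: no — b S c but not c S b.

No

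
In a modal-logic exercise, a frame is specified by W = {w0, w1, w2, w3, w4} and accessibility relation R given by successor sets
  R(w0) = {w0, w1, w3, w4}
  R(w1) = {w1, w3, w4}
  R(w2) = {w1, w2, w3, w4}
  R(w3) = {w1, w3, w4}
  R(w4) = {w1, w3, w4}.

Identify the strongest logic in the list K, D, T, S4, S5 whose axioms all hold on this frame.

Serial (axiom D): yes — every world has a successor (e.g. w0 R w0).
Reflexive (axiom T): yes — every world is R-related to itself.
Transitive (axiom 4): yes — every two-step R-path is closed by a direct edge.
Euclidean (axiom 5): no — w0 R w1 and w0 R w0, but not w1 R w0.
So F validates K, D, T, S4; S5 would additionally require R to be Euclidean. The strongest is S4.

S4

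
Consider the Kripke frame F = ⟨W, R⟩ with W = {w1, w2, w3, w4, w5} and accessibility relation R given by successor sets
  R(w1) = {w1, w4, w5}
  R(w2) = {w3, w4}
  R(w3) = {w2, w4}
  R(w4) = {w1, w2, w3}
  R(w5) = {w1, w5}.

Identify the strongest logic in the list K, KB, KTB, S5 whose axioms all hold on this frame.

KB

Symmetric (axiom B): yes — every pair in R has its reverse in R.
Reflexive (axiom T): no — w2 is not related to itself.
Euclidean (axiom 5): no — w1 R w4 and w1 R w5, but not w4 R w5.
So F validates K, KB; KTB would additionally require R to be reflexive. The strongest is KB.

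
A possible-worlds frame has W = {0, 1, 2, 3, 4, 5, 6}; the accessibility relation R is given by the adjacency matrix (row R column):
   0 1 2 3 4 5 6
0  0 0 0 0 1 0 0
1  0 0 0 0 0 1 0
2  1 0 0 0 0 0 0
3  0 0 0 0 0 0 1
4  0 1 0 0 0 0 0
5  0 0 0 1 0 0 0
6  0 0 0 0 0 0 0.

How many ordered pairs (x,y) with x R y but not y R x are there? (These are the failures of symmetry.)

6

Enumerating: (0,4), (1,5), (2,0), (3,6), (4,1), (5,3).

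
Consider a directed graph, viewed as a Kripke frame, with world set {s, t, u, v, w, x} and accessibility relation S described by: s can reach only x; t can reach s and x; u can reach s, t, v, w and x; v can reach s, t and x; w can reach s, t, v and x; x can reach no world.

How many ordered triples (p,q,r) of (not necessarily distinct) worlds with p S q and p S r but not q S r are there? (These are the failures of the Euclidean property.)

Enumerating: (s,x,x), (t,s,s), (t,x,s), (t,x,x), (u,s,s), (u,s,t), (u,s,v), (u,s,w), (u,t,t), (u,t,v), (u,t,w), (u,v,v), … and 23 more.
Total: 35.

35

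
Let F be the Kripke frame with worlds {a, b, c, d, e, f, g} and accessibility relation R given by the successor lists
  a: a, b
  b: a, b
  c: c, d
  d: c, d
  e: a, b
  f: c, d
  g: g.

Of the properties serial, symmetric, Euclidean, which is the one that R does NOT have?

Serial: yes — every world has a successor (e.g. a R a).
Symmetric: no — e R a but not a R e.
Euclidean: yes — any two successors of a common world are R-related.
Only symmetric fails.

symmetric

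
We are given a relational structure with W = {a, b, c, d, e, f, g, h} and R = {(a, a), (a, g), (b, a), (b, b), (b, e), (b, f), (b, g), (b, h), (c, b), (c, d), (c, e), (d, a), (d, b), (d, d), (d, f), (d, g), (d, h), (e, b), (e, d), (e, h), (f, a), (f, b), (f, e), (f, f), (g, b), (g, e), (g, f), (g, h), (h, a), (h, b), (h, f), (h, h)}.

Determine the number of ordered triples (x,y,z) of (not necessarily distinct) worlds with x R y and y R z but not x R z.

40

Enumerating: (a,g,b), (a,g,e), (a,g,f), (a,g,h), (b,e,d), (c,b,a), (c,b,f), (c,b,g), (c,b,h), (c,d,a), (c,d,f), (c,d,g), … and 28 more.
Total: 40.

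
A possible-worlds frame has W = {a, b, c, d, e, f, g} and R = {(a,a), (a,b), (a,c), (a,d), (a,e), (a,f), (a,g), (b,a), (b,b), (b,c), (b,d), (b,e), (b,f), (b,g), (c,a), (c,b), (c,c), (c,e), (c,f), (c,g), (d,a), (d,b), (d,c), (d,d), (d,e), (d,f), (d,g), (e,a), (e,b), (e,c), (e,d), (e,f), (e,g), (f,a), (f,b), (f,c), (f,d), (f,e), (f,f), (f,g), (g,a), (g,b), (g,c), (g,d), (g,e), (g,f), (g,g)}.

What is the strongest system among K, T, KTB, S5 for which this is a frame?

K

Reflexive (axiom T): no — e is not related to itself.
Symmetric (axiom B): no — d R c but not c R d.
Euclidean (axiom 5): no — a R c and a R d, but not c R d.
So F validates K; T would additionally require R to be reflexive. The strongest is K.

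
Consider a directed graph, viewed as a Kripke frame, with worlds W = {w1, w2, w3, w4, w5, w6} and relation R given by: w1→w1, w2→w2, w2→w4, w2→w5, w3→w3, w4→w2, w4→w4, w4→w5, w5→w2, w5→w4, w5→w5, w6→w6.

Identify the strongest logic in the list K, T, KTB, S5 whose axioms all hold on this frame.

Reflexive (axiom T): yes — every world is R-related to itself.
Symmetric (axiom B): yes — every pair in R has its reverse in R.
Euclidean (axiom 5): yes — any two successors of a common world are R-related.
So F validates K, T, KTB, S5. The strongest is S5.

S5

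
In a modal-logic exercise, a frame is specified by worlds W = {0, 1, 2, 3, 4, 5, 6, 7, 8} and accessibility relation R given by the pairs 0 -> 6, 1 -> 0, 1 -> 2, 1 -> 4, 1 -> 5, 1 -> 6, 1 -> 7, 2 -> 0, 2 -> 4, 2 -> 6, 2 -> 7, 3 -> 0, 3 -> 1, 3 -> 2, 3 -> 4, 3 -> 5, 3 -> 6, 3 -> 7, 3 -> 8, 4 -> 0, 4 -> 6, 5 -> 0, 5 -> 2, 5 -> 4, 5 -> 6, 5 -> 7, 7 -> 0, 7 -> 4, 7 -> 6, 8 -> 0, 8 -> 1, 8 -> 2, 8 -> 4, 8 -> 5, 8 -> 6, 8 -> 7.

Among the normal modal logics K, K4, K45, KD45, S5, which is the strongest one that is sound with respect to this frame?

K4

Transitive (axiom 4): yes — every two-step R-path is closed by a direct edge.
Euclidean (axiom 5): no — 1 R 0 and 1 R 2, but not 0 R 2.
Serial (axiom D): no — 6 has no R-successor.
Reflexive (axiom T): no — 0 is not related to itself.
So F validates K, K4; K45 would additionally require R to be Euclidean. The strongest is K4.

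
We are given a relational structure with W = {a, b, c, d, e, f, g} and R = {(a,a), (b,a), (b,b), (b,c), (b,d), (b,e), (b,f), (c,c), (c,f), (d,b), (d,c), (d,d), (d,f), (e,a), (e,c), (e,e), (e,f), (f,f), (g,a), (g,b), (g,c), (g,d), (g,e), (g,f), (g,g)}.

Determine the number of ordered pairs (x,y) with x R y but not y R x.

Enumerating: (b,a), (b,c), (b,e), (b,f), (c,f), (d,c), (d,f), (e,a), (e,c), (e,f), (g,a), (g,b), (g,c), (g,d), (g,e), (g,f).

16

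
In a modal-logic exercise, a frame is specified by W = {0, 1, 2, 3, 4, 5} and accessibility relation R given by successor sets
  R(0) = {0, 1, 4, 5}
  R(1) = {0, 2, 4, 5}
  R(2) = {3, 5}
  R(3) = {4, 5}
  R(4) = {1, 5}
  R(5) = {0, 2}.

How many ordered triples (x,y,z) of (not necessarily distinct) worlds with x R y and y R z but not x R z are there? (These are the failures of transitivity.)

Enumerating: (0,1,2), (0,5,2), (1,0,1), (1,2,3), (1,4,1), (2,3,4), (2,5,0), (2,5,2), (3,4,1), (3,5,0), (3,5,2), (4,1,0), … and 9 more.
Total: 21.

21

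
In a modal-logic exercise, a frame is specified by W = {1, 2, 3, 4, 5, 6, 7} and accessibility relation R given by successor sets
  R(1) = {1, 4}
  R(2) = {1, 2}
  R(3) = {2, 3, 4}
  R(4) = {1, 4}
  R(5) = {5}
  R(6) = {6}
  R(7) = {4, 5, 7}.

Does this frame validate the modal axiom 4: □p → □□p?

No

By correspondence theory, 4 is valid on a frame iff R is transitive.
Transitive: no — 2 R 1 and 1 R 4, but not 2 R 4.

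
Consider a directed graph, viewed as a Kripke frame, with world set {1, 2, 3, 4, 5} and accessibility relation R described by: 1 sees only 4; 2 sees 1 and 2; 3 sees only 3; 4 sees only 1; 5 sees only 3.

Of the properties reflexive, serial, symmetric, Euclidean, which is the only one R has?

serial

Reflexive: no — 1 is not related to itself.
Serial: yes — every world has a successor (e.g. 1 R 4).
Symmetric: no — 2 R 1 but not 1 R 2.
Euclidean: no — 1 R 4 and 1 R 4, but not 4 R 4.
Only serial holds.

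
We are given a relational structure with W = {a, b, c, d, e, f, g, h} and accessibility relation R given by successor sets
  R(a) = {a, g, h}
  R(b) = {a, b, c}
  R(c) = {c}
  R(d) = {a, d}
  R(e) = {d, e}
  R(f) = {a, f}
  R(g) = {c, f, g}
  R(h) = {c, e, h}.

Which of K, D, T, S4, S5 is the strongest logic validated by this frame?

Serial (axiom D): yes — every world has a successor (e.g. a R a).
Reflexive (axiom T): yes — every world is R-related to itself.
Transitive (axiom 4): no — a R g and g R c, but not a R c.
Euclidean (axiom 5): no — a R g and a R h, but not g R h.
So F validates K, D, T; S4 would additionally require R to be transitive. The strongest is T.

T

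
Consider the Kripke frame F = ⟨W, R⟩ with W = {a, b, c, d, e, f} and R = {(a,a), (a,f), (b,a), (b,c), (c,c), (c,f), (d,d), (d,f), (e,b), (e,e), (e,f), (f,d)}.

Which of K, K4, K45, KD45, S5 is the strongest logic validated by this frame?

Transitive (axiom 4): no — a R f and f R d, but not a R d.
Euclidean (axiom 5): no — b R a and b R c, but not a R c.
Serial (axiom D): yes — every world has a successor (e.g. a R a).
Reflexive (axiom T): no — b is not related to itself.
So F validates K; K4 would additionally require R to be transitive. The strongest is K.

K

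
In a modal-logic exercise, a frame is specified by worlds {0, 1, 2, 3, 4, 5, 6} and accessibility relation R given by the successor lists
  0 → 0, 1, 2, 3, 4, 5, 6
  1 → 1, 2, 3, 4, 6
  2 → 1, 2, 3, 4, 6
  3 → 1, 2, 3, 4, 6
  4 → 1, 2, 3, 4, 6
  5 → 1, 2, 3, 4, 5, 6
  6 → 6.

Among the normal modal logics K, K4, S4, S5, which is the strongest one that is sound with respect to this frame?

Transitive (axiom 4): yes — every two-step R-path is closed by a direct edge.
Reflexive (axiom T): yes — every world is R-related to itself.
Euclidean (axiom 5): no — 0 R 1 and 0 R 5, but not 1 R 5.
So F validates K, K4, S4; S5 would additionally require R to be Euclidean. The strongest is S4.

S4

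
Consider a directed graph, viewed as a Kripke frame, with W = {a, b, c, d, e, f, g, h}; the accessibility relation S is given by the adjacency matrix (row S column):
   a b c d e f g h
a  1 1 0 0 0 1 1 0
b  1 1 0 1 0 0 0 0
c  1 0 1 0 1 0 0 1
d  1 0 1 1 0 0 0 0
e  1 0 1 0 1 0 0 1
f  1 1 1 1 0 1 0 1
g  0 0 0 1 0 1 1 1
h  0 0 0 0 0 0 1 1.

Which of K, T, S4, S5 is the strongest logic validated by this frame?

Reflexive (axiom T): yes — every world is S-related to itself.
Transitive (axiom 4): no — a S b and b S d, but not a S d.
Euclidean (axiom 5): no — a S b and a S f, but not b S f.
So F validates K, T; S4 would additionally require S to be transitive. The strongest is T.

T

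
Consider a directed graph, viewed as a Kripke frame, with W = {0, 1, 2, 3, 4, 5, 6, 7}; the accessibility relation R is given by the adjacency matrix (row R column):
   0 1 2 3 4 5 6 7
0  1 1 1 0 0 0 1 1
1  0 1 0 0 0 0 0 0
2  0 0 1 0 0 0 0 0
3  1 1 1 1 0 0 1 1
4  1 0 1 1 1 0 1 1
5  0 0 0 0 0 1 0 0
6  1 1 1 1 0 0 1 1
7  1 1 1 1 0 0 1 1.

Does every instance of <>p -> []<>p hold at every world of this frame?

The schema 5 characterises exactly the Euclidean frames.
Euclidean: no — 0 R 1 and 0 R 2, but not 1 R 2.

No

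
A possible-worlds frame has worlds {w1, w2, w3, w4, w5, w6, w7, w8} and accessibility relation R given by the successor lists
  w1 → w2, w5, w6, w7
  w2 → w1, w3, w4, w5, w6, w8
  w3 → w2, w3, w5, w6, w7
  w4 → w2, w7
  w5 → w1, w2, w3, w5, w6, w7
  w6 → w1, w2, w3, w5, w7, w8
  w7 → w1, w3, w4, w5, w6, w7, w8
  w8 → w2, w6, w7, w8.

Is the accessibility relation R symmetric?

Symmetric: yes — every pair in R has its reverse in R.

Yes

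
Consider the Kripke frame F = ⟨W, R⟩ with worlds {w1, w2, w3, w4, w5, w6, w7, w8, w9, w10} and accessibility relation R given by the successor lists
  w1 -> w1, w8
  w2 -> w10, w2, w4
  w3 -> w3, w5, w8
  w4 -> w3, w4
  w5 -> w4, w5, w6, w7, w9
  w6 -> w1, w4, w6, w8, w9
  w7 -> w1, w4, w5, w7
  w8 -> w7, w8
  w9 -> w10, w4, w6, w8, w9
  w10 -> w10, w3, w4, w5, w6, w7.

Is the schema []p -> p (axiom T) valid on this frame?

The schema T characterises exactly the reflexive frames.
Reflexive: yes — every world is R-related to itself.

Yes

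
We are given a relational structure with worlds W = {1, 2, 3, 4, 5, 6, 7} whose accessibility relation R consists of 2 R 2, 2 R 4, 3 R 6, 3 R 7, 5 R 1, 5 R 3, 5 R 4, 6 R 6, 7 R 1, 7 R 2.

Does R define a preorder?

No

Reflexive: no — 1 is not related to itself.
Transitive: no — 3 R 7 and 7 R 1, but not 3 R 1.
So R is not a preorder.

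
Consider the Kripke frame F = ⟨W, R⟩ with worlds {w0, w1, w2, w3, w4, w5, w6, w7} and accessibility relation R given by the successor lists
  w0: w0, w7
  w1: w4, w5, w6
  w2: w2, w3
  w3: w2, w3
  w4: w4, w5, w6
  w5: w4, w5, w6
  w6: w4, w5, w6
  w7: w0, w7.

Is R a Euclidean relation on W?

Yes

Euclidean: yes — any two successors of a common world are R-related.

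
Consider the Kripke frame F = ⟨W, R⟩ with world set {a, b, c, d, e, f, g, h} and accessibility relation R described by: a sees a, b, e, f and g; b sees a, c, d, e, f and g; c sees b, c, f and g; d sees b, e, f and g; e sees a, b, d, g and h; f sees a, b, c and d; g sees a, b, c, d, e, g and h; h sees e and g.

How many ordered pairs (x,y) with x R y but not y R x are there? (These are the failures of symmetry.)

0

R is symmetric; there are no such tuples.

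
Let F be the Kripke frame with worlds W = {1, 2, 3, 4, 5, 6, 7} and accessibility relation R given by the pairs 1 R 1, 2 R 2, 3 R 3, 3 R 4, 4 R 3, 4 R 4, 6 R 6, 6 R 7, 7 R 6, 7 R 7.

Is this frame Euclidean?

Yes

Euclidean: yes — any two successors of a common world are R-related.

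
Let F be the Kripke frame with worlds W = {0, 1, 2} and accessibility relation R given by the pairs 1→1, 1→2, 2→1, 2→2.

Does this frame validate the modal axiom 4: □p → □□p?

The schema 4 characterises exactly the transitive frames.
Transitive: yes — every two-step R-path is closed by a direct edge.

Yes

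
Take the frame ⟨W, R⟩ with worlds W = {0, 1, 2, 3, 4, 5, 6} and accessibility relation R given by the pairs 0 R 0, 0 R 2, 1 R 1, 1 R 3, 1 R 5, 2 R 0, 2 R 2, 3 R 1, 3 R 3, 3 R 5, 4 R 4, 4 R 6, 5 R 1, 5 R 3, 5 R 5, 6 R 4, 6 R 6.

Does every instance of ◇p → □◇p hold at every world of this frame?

By correspondence theory, 5 is valid on a frame iff R is Euclidean.
Euclidean: yes — any two successors of a common world are R-related.

Yes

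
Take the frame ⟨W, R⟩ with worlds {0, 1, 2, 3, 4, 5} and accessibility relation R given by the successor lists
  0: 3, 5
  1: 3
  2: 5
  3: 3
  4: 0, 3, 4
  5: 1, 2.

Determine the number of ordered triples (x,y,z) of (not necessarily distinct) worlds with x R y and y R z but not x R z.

Enumerating: (0,5,1), (0,5,2), (2,5,1), (2,5,2), (4,0,5), (5,1,3), (5,2,5).

7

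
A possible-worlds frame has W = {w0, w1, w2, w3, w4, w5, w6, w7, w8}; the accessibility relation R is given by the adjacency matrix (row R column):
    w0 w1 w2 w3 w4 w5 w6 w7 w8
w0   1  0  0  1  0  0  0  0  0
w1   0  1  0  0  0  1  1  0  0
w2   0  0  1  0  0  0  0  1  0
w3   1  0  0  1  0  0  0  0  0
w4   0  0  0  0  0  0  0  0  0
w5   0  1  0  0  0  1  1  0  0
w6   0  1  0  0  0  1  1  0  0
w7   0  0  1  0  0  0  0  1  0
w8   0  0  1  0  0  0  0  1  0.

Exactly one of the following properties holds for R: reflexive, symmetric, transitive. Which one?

Reflexive: no — w4 is not related to itself.
Symmetric: no — w8 R w2 but not w2 R w8.
Transitive: yes — every two-step R-path is closed by a direct edge.
Only transitive holds.

transitive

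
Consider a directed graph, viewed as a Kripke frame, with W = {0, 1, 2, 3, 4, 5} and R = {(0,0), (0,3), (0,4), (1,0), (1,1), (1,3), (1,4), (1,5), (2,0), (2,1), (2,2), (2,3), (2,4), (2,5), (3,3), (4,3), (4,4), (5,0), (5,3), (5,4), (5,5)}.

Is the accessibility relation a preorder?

Yes

Reflexive: yes — every world is R-related to itself.
Transitive: yes — every two-step R-path is closed by a direct edge.
So R is a preorder.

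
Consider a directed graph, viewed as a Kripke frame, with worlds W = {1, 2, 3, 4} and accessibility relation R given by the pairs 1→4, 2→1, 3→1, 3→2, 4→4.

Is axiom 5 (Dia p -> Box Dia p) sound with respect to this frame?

No

Axiom 5 corresponds to the accessibility relation being Euclidean.
Euclidean: no — 3 R 1 and 3 R 2, but not 1 R 2.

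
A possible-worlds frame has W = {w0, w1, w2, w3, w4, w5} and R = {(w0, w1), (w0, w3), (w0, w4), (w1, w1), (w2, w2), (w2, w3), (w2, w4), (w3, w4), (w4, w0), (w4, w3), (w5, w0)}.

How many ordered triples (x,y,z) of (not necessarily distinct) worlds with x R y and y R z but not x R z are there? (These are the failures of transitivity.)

Enumerating: (w0,w4,w0), (w2,w4,w0), (w3,w4,w0), (w3,w4,w3), (w4,w0,w1), (w4,w0,w4), (w4,w3,w4), (w5,w0,w1), (w5,w0,w3), (w5,w0,w4).

10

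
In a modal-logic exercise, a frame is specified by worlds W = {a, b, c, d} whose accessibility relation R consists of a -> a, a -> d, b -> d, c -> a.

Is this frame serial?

No

Serial: no — d has no R-successor.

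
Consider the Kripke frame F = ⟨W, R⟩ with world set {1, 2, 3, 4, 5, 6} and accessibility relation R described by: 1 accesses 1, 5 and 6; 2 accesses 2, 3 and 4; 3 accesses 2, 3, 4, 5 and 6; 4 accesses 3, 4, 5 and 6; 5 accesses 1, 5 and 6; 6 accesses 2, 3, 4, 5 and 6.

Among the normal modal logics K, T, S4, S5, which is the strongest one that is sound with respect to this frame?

Reflexive (axiom T): yes — every world is R-related to itself.
Transitive (axiom 4): no — 1 R 6 and 6 R 2, but not 1 R 2.
Euclidean (axiom 5): no — 3 R 2 and 3 R 5, but not 2 R 5.
So F validates K, T; S4 would additionally require R to be transitive. The strongest is T.

T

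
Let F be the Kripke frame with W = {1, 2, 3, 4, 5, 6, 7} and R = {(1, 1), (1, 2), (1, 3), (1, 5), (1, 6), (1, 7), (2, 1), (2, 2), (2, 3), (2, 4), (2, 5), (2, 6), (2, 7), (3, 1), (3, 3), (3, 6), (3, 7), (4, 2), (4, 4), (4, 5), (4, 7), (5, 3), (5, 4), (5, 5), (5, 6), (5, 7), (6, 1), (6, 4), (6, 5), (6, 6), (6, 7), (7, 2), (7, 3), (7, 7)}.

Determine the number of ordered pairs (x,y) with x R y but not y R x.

Enumerating: (1,5), (1,7), (2,3), (2,5), (2,6), (3,6), (4,7), (5,3), (5,7), (6,4), (6,7).

11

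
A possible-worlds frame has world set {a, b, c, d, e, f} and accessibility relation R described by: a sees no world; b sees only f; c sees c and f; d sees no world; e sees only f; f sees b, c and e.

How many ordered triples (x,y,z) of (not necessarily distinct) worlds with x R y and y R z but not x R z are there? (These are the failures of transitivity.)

11

Enumerating: (b,f,b), (b,f,c), (b,f,e), (c,f,b), (c,f,e), (e,f,b), (e,f,c), (e,f,e), (f,b,f), (f,c,f), (f,e,f).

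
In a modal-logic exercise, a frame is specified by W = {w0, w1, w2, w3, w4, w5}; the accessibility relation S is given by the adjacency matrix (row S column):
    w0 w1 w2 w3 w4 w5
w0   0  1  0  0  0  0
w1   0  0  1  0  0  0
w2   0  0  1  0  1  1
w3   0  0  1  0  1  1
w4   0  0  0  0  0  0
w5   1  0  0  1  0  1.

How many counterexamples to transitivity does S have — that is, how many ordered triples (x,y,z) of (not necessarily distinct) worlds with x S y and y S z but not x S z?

Enumerating: (w0,w1,w2), (w1,w2,w4), (w1,w2,w5), (w2,w5,w0), (w2,w5,w3), (w3,w5,w0), (w3,w5,w3), (w5,w0,w1), (w5,w3,w2), (w5,w3,w4).

10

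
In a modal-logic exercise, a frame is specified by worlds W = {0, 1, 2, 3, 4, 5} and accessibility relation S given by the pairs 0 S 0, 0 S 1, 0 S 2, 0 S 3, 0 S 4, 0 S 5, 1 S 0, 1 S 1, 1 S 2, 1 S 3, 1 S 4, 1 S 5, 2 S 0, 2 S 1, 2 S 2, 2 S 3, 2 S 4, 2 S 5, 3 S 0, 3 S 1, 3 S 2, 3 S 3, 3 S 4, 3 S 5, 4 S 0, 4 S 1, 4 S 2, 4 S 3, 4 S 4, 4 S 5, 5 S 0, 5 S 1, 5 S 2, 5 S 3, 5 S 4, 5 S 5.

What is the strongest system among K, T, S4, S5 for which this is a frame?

S5

Reflexive (axiom T): yes — every world is S-related to itself.
Transitive (axiom 4): yes — every two-step S-path is closed by a direct edge.
Euclidean (axiom 5): yes — any two successors of a common world are S-related.
So F validates K, T, S4, S5. The strongest is S5.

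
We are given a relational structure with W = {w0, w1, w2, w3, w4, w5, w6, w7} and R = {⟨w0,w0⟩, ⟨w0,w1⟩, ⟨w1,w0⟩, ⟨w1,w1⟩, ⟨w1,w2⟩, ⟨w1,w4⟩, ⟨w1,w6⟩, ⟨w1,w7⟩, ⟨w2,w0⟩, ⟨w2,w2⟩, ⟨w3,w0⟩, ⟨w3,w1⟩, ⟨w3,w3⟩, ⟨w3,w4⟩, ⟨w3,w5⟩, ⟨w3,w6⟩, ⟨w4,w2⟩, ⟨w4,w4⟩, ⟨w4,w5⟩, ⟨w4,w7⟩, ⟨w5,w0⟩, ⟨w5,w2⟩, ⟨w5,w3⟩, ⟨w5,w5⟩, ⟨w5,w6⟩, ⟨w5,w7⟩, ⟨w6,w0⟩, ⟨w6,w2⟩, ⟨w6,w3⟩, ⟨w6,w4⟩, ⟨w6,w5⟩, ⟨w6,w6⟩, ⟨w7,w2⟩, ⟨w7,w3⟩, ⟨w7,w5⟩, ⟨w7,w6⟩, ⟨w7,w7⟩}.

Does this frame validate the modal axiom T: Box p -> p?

The schema T characterises exactly the reflexive frames.
Reflexive: yes — every world is R-related to itself.

Yes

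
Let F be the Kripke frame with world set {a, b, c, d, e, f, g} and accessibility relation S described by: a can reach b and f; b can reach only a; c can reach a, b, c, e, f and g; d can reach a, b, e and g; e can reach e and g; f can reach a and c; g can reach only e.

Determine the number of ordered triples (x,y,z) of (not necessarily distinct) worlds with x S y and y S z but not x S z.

Enumerating: (a,b,a), (a,f,a), (a,f,c), (b,a,b), (b,a,f), (d,a,f), (f,a,b), (f,a,f), (f,c,b), (f,c,e), (f,c,f), (f,c,g), (g,e,g).

13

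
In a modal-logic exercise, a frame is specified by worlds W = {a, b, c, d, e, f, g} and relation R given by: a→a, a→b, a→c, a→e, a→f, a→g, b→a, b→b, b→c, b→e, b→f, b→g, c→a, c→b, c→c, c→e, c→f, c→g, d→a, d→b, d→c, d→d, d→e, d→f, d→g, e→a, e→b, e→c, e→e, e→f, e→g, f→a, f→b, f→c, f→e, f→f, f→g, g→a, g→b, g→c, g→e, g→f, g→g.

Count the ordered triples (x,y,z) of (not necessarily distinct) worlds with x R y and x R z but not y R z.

6

Enumerating: (d,a,d), (d,b,d), (d,c,d), (d,e,d), (d,f,d), (d,g,d).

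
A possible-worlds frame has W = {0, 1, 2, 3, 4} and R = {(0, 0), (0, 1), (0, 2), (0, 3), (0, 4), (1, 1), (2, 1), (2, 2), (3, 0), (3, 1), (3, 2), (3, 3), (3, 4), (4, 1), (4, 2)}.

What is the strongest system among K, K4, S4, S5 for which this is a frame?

Transitive (axiom 4): yes — every two-step R-path is closed by a direct edge.
Reflexive (axiom T): no — 4 is not related to itself.
Euclidean (axiom 5): no — 0 R 1 and 0 R 2, but not 1 R 2.
So F validates K, K4; S4 would additionally require R to be reflexive. The strongest is K4.

K4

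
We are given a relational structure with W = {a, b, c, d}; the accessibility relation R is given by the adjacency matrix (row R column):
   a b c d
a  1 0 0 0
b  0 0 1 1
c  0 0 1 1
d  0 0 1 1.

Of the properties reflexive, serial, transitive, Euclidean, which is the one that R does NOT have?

reflexive

Reflexive: no — b is not related to itself.
Serial: yes — every world has a successor (e.g. a R a).
Transitive: yes — every two-step R-path is closed by a direct edge.
Euclidean: yes — any two successors of a common world are R-related.
Only reflexive fails.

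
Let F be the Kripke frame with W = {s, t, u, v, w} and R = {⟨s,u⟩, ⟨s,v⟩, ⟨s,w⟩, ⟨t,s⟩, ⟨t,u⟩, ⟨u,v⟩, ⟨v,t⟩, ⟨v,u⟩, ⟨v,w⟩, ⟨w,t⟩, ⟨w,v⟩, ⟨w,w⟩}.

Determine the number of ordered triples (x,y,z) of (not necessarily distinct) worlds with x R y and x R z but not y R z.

Enumerating: (s,u,u), (s,u,w), (s,v,v), (s,w,u), (t,s,s), (t,u,s), (t,u,u), (u,v,v), (v,t,t), (v,t,w), (v,u,t), (v,u,u), (v,u,w), (v,w,u), (w,t,t), (w,t,v), (w,t,w), (w,v,v).

18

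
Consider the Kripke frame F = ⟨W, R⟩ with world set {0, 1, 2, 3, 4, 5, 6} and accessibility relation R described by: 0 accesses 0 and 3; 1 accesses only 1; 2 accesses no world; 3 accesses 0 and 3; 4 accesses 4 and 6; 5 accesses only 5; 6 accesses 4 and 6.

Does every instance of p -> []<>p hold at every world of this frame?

Yes

By correspondence theory, B is valid on a frame iff R is symmetric.
Symmetric: yes — every pair in R has its reverse in R.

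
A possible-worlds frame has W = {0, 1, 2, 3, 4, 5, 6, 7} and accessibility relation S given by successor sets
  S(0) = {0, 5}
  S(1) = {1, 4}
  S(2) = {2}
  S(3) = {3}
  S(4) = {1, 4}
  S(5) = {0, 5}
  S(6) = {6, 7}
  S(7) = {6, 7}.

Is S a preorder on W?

Reflexive: yes — every world is S-related to itself.
Transitive: yes — every two-step S-path is closed by a direct edge.
So S is a preorder.

Yes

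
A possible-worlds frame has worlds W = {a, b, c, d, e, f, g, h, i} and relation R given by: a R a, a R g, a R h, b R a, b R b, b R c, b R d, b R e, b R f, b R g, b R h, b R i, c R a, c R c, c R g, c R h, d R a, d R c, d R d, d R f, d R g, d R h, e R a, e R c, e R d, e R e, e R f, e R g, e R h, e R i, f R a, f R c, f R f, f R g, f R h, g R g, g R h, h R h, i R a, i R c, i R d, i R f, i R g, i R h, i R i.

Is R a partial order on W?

Yes

Reflexive: yes — every world is R-related to itself.
Transitive: yes — every two-step R-path is closed by a direct edge.
Antisymmetric: yes — no distinct pair is related both ways.
So R is a partial order.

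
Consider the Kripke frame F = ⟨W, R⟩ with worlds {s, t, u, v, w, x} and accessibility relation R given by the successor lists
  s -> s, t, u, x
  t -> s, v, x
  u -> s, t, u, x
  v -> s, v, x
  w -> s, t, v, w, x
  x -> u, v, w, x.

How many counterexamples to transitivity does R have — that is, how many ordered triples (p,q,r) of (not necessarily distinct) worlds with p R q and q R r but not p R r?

21

Enumerating: (s,t,v), (s,x,v), (s,x,w), (t,s,t), (t,s,u), (t,x,u), (t,x,w), (u,t,v), (u,x,v), (u,x,w), (v,s,t), (v,s,u), … and 9 more.
Total: 21.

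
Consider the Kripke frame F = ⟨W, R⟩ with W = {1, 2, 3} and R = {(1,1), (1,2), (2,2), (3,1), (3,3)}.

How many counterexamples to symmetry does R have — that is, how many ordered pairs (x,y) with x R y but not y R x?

2

Enumerating: (1,2), (3,1).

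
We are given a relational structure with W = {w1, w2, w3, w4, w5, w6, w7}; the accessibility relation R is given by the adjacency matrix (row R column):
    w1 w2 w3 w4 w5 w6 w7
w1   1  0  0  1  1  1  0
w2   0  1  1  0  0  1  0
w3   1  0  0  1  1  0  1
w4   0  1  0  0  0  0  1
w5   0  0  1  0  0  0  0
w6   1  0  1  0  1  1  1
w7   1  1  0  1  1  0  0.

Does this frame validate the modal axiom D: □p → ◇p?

Yes

Axiom D corresponds to the accessibility relation being serial.
Serial: yes — every world has a successor (e.g. w1 R w1).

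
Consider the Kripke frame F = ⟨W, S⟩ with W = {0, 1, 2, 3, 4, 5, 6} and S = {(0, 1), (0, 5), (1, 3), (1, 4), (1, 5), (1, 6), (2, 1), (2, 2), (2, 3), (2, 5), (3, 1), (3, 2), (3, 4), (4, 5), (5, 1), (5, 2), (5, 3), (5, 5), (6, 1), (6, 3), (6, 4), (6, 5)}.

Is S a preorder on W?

No

Reflexive: no — 0 is not related to itself.
Transitive: no — 0 S 1 and 1 S 3, but not 0 S 3.
So S is not a preorder.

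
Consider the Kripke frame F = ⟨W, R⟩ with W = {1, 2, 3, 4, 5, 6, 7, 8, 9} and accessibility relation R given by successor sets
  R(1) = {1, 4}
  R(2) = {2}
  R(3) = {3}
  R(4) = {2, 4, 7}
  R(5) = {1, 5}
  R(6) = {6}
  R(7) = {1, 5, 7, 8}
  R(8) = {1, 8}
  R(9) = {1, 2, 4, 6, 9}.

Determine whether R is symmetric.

Symmetric: no — 1 R 4 but not 4 R 1.

No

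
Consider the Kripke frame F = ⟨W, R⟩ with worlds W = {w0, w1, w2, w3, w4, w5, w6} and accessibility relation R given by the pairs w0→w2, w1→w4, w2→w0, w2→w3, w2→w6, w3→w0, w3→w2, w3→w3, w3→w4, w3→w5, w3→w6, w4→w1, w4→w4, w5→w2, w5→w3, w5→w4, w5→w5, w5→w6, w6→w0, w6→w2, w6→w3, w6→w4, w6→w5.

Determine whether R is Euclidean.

Euclidean: no — w2 R w0 and w2 R w3, but not w0 R w3.

No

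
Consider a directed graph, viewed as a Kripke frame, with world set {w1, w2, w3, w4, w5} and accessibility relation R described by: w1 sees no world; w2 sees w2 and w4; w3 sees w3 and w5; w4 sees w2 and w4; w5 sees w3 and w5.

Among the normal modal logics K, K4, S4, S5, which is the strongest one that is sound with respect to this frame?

K4

Transitive (axiom 4): yes — every two-step R-path is closed by a direct edge.
Reflexive (axiom T): no — w1 is not related to itself.
Euclidean (axiom 5): yes — any two successors of a common world are R-related.
So F validates K, K4; S4 would additionally require R to be reflexive. The strongest is K4.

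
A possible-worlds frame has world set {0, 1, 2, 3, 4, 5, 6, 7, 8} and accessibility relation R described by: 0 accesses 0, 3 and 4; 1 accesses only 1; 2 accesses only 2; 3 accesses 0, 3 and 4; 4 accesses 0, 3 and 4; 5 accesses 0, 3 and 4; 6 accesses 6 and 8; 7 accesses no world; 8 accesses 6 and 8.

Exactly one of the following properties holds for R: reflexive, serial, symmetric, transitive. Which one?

Reflexive: no — 5 is not related to itself.
Serial: no — 7 has no R-successor.
Symmetric: no — 5 R 0 but not 0 R 5.
Transitive: yes — every two-step R-path is closed by a direct edge.
Only transitive holds.

transitive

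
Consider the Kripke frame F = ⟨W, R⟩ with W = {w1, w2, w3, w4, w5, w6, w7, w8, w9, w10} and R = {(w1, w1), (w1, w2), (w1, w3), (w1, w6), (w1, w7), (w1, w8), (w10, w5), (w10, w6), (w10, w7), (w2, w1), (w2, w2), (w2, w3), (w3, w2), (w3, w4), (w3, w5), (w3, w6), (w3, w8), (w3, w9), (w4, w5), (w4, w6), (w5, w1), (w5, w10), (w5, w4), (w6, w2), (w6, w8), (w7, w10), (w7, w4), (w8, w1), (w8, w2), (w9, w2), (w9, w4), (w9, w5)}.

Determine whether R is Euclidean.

No

Euclidean: no — w1 R w2 and w1 R w6, but not w2 R w6.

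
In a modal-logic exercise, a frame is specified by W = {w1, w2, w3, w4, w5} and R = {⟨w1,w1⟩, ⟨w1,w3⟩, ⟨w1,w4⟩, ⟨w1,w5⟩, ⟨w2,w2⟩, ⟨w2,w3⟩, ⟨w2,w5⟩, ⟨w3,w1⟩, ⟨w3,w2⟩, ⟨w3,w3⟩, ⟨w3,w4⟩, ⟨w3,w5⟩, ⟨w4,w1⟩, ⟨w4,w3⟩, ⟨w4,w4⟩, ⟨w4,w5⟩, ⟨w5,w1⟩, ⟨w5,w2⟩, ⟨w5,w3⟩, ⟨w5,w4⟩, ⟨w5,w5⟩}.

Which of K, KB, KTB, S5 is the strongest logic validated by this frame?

KTB

Symmetric (axiom B): yes — every pair in R has its reverse in R.
Reflexive (axiom T): yes — every world is R-related to itself.
Euclidean (axiom 5): no — w3 R w1 and w3 R w2, but not w1 R w2.
So F validates K, KB, KTB; S5 would additionally require R to be Euclidean. The strongest is KTB.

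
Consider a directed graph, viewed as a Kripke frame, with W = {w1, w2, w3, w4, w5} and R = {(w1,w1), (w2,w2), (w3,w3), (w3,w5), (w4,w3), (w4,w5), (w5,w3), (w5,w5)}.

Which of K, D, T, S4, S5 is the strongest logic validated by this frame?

D

Serial (axiom D): yes — every world has a successor (e.g. w1 R w1).
Reflexive (axiom T): no — w4 is not related to itself.
Transitive (axiom 4): yes — every two-step R-path is closed by a direct edge.
Euclidean (axiom 5): yes — any two successors of a common world are R-related.
So F validates K, D; T would additionally require R to be reflexive. The strongest is D.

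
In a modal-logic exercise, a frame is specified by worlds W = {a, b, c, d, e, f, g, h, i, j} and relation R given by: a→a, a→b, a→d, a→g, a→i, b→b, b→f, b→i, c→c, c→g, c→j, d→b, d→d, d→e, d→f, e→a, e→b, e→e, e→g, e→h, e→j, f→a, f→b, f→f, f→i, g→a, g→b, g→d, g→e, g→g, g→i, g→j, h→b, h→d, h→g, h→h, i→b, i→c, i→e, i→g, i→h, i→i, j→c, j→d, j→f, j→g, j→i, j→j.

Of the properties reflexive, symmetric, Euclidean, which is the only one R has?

Reflexive: yes — every world is R-related to itself.
Symmetric: no — a R b but not b R a.
Euclidean: no — a R b and a R d, but not b R d.
Only reflexive holds.

reflexive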